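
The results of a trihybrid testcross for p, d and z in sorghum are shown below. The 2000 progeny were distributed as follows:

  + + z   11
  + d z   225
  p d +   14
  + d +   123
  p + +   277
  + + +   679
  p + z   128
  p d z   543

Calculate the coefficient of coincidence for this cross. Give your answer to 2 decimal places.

0.34

The two most frequent reciprocal classes, + + + and p d z, are the parental types, so the F1 was + + + / p d z.
The two rarest classes, + + z and p d +, are the double crossovers. Comparing them with the parentals, only the z allele has switched, so z is the middle locus and the order is d – z – p.
d–z: (251 + 25)/2000 = 0.1380; z–p: (502 + 25)/2000 = 0.2635.
Expected DCO frequency = 0.1380 × 0.2635 ≈ 0.03636; observed = 25/2000 ≈ 0.01250.
Coefficient of coincidence = 0.01250/0.03636 ≈ 0.34.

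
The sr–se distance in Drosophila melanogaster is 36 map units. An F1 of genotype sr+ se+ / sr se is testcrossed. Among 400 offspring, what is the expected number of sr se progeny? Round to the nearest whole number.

128

A map distance of 36 map units corresponds to a recombination frequency of 0.360.
The F1 is sr+ se+ / sr se, so sr se is a parental gamete class with expected frequency (1 − r)/2 = 0.640/2 = 0.3200.
Expected number = 0.3200 × 400 = 128.00 ≈ 128.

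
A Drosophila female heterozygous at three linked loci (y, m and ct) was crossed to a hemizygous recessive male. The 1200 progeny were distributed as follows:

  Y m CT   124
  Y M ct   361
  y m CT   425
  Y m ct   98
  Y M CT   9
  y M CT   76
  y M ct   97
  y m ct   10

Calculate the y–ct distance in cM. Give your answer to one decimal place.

20.0 cM

The two most frequent reciprocal classes, Y M ct and y m CT, are the parental types, so the F1 was Y M ct / y m CT.
The two rarest classes, Y M CT and y m ct, are the double crossovers. Comparing them with the parentals, only the ct allele has switched, so ct is the middle locus and the order is y – ct – m.
Crossovers in the y–ct interval produce the single-crossover classes y M ct and Y m CT (97 + 124 = 221) plus the double crossovers (19).
RF(y–ct) = (221 + 19) / 1200 = 240/1200 = 0.2000 → 20.0 cM.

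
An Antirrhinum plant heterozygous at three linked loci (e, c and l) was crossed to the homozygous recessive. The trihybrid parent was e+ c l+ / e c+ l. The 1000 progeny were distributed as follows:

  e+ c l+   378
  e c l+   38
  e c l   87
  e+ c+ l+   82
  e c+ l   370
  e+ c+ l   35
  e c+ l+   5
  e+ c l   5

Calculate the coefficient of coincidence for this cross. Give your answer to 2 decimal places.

0.67

The two rarest classes, e+ c l and e c+ l+, are the double crossovers. Comparing them with the parentals, only the l allele has switched, so l is the middle locus and the order is c – l – e.
c–l: (169 + 10)/1000 = 0.1790; l–e: (73 + 10)/1000 = 0.0830.
Expected DCO frequency = 0.1790 × 0.0830 ≈ 0.01486; observed = 10/1000 ≈ 0.01000.
Coefficient of coincidence = 0.01000/0.01486 ≈ 0.67.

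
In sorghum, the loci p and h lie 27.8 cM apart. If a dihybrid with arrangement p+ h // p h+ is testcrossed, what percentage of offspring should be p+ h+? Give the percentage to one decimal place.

A map distance of 27.8 cM corresponds to a recombination frequency of 0.278.
The F1 is p+ h / p h+, so p+ h+ is a recombinant gamete class with expected frequency r/2 = 0.278/2 = 0.1390.
That is 0.1390 = 13.9% of the progeny.

13.9%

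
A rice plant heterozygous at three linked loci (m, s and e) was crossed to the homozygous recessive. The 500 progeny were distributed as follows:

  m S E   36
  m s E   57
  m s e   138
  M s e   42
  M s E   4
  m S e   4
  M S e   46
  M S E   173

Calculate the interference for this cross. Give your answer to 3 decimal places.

0.581

The two most frequent reciprocal classes, m s e and M S E, are the parental types, so the F1 was m s e / M S E.
The two rarest classes, m S e and M s E, are the double crossovers. Comparing them with the parentals, only the s allele has switched, so s is the middle locus and the order is m – s – e.
m–s: (78 + 8)/500 = 0.1720; s–e: (103 + 8)/500 = 0.2220.
Expected DCO frequency = 0.1720 × 0.2220 ≈ 0.03818; observed = 8/500 ≈ 0.01600.
Coefficient of coincidence = 0.01600/0.03818 ≈ 0.419; interference = 1 − 0.419 = 0.581.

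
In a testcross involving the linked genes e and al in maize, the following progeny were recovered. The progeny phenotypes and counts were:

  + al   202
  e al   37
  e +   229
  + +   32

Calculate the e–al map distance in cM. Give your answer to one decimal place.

The two most frequent classes, + al (202) and e + (229), are the parental types, so the F1 was + al / e +.
The recombinant classes are + + and e al: 32 + 37 = 69.
Recombination frequency = 69/500 = 0.1380 ≈ 13.8%, i.e. 13.8 cM.

13.8 cM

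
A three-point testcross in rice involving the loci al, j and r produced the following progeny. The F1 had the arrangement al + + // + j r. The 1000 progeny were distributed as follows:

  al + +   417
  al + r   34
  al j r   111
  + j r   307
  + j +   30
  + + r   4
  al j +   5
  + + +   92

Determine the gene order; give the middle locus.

j

The two rarest classes, al j + and + + r, are the double crossovers. Comparing them with the parentals, only the j allele has switched, so j is the middle locus and the order is al – j – r.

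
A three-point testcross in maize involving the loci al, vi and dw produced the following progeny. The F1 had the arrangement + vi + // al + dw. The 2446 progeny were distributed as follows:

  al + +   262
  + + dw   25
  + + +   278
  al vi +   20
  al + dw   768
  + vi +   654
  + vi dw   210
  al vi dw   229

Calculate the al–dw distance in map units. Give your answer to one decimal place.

The two rarest classes, al vi + and + + dw, are the double crossovers. Comparing them with the parentals, only the al allele has switched, so al is the middle locus and the order is vi – al – dw.
Crossovers in the al–dw interval produce the single-crossover classes + vi dw and al + + (210 + 262 = 472) plus the double crossovers (45).
RF(al–dw) = (472 + 45) / 2446 = 517/2446 = 0.2114 → 21.1 map units.

21.1 map units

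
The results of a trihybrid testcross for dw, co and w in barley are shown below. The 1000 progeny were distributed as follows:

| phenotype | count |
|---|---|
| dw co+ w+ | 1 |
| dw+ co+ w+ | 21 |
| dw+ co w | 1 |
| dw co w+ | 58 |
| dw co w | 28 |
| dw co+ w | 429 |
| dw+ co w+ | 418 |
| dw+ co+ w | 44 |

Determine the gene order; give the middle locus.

w

The two most frequent reciprocal classes, dw co+ w and dw+ co w+, are the parental types, so the F1 was dw co+ w / dw+ co w+.
The two rarest classes, dw co+ w+ and dw+ co w, are the double crossovers. Comparing them with the parentals, only the w allele has switched, so w is the middle locus and the order is co – w – dw.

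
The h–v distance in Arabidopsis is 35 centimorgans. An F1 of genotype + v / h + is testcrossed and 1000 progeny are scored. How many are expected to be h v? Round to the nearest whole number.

175

A map distance of 35 centimorgans corresponds to a recombination frequency of 0.350.
The F1 is + v / h +, so h v is a recombinant gamete class with expected frequency r/2 = 0.350/2 = 0.1750.
Expected number = 0.1750 × 1000 = 175.00 ≈ 175.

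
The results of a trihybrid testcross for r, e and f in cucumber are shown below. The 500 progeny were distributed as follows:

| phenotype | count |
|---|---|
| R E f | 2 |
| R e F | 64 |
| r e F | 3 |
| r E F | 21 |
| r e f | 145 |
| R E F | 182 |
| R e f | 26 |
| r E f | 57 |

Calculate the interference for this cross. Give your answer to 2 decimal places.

0.62

The two most frequent reciprocal classes, R E F and r e f, are the parental types, so the F1 was R E F / r e f.
The two rarest classes, R E f and r e F, are the double crossovers. Comparing them with the parentals, only the f allele has switched, so f is the middle locus and the order is r – f – e.
r–f: (47 + 5)/500 = 0.1040; f–e: (121 + 5)/500 = 0.2520.
Expected DCO frequency = 0.1040 × 0.2520 ≈ 0.02621; observed = 5/500 ≈ 0.01000.
Coefficient of coincidence = 0.01000/0.02621 ≈ 0.38; interference = 1 − 0.38 = 0.62.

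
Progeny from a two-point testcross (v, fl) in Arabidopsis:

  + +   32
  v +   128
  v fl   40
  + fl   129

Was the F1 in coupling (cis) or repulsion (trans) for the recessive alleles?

trans

The two most frequent classes are + fl (129) and v + (128); these are the parental (non-recombinant) types.
So the F1 carried + fl on one chromosome and v + on the other — the recessive alleles are on opposite chromosomes (trans / repulsion).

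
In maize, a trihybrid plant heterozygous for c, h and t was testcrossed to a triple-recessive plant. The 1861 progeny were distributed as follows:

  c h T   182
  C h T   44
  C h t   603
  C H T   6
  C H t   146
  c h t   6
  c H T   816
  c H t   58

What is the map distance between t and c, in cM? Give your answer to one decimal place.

The two most frequent reciprocal classes, C h t and c H T, are the parental types, so the F1 was C h t / c H T.
The two rarest classes, c h t and C H T, are the double crossovers. Comparing them with the parentals, only the c allele has switched, so c is the middle locus and the order is t – c – h.
Crossovers in the t–c interval produce the single-crossover classes C h T and c H t (44 + 58 = 102) plus the double crossovers (12).
RF(t–c) = (102 + 12) / 1861 = 114/1861 = 0.0613 → 6.1 cM.

6.1 cM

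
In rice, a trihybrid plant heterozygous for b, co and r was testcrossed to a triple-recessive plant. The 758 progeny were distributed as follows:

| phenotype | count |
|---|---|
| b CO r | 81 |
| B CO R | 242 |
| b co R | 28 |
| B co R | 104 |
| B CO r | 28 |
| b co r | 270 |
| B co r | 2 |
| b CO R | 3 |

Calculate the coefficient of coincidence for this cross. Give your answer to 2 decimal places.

The two most frequent reciprocal classes, B CO R and b co r, are the parental types, so the F1 was B CO R / b co r.
The two rarest classes, b CO R and B co r, are the double crossovers. Comparing them with the parentals, only the b allele has switched, so b is the middle locus and the order is r – b – co.
r–b: (56 + 5)/758 = 0.0805; b–co: (185 + 5)/758 = 0.2507.
Expected DCO frequency = 0.0805 × 0.2507 ≈ 0.02018; observed = 5/758 ≈ 0.00660.
Coefficient of coincidence = 0.00660/0.02018 ≈ 0.33.

0.33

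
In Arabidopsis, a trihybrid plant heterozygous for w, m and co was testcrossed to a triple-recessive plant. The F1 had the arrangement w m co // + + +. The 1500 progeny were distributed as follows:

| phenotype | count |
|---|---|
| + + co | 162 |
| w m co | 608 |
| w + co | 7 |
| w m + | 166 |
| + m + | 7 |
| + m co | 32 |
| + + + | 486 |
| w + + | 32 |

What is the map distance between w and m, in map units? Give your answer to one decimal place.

5.2 map units

The two rarest classes, w + co and + m +, are the double crossovers. Comparing them with the parentals, only the m allele has switched, so m is the middle locus and the order is co – m – w.
Crossovers in the m–w interval produce the single-crossover classes + m co and w + + (32 + 32 = 64) plus the double crossovers (14).
RF(m–w) = (64 + 14) / 1500 = 78/1500 = 0.0520 → 5.2 map units.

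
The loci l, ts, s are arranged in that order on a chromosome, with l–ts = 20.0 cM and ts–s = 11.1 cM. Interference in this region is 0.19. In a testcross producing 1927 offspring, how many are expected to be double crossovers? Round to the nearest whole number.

Map distances give recombination frequencies of 0.200 and 0.111 for the two intervals.
With interference 0.19 (so coincidence = 0.81), expected double-crossover frequency = 0.200 × 0.111 × 0.81 = 0.01798.
Expected number = 0.01798 × 1927 = 34.65 ≈ 35.

35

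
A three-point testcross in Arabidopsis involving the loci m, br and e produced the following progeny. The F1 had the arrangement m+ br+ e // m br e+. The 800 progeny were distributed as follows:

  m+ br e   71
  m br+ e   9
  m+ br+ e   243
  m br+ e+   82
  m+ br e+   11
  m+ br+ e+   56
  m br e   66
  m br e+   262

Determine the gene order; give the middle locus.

m

The two rarest classes, m br+ e and m+ br e+, are the double crossovers. Comparing them with the parentals, only the m allele has switched, so m is the middle locus and the order is br – m – e.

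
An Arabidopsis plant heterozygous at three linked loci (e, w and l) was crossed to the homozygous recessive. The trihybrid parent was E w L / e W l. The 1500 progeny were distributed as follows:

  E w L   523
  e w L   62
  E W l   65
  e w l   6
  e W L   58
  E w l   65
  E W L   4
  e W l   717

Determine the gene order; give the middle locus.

w

The two rarest classes, E W L and e w l, are the double crossovers. Comparing them with the parentals, only the w allele has switched, so w is the middle locus and the order is e – w – l.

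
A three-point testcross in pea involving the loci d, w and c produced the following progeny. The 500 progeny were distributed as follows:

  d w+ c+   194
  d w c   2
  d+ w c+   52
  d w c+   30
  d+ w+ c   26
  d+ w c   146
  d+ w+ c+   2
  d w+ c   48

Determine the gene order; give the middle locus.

d

The two most frequent reciprocal classes, d+ w c and d w+ c+, are the parental types, so the F1 was d+ w c / d w+ c+.
The two rarest classes, d w c and d+ w+ c+, are the double crossovers. Comparing them with the parentals, only the d allele has switched, so d is the middle locus and the order is w – d – c.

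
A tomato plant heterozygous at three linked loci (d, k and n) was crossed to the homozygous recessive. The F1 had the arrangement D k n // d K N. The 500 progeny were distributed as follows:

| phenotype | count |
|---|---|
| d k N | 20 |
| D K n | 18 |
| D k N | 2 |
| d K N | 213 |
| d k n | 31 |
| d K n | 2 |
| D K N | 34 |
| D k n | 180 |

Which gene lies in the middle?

The two rarest classes, D k N and d K n, are the double crossovers. Comparing them with the parentals, only the n allele has switched, so n is the middle locus and the order is k – n – d.

n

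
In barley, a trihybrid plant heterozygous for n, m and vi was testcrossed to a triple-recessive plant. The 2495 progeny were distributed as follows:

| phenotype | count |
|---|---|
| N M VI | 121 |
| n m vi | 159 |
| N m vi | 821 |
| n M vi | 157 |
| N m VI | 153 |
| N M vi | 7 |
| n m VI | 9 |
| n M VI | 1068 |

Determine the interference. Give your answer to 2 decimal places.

The two most frequent reciprocal classes, n M VI and N m vi, are the parental types, so the F1 was n M VI / N m vi.
The two rarest classes, n m VI and N M vi, are the double crossovers. Comparing them with the parentals, only the m allele has switched, so m is the middle locus and the order is vi – m – n.
vi–m: (310 + 16)/2495 = 0.1307; m–n: (280 + 16)/2495 = 0.1186.
Expected DCO frequency = 0.1307 × 0.1186 ≈ 0.01550; observed = 16/2495 ≈ 0.00641.
Coefficient of coincidence = 0.00641/0.01550 ≈ 0.41; interference = 1 − 0.41 = 0.59.

0.59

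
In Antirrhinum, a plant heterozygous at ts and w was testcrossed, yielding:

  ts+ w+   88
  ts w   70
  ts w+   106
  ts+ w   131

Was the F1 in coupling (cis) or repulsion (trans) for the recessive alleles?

trans

The two most frequent classes are ts+ w (131) and ts w+ (106); these are the parental (non-recombinant) types.
So the F1 carried ts+ w on one chromosome and ts w+ on the other — the recessive alleles are on opposite chromosomes (trans / repulsion).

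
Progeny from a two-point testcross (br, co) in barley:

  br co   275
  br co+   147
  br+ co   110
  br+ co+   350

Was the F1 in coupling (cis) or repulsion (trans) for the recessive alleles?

cis

The two most frequent classes are br+ co+ (350) and br co (275); these are the parental (non-recombinant) types.
So the F1 carried br+ co+ on one chromosome and br co on the other — the recessive alleles are on the same chromosome (cis / coupling).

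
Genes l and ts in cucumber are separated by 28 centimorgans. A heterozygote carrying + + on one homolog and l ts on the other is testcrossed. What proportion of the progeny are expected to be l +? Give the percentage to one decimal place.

A map distance of 28 centimorgans corresponds to a recombination frequency of 0.280.
The F1 is + + / l ts, so l + is a recombinant gamete class with expected frequency r/2 = 0.280/2 = 0.1400.
That is 0.1400 = 14.0% of the progeny.

14.0%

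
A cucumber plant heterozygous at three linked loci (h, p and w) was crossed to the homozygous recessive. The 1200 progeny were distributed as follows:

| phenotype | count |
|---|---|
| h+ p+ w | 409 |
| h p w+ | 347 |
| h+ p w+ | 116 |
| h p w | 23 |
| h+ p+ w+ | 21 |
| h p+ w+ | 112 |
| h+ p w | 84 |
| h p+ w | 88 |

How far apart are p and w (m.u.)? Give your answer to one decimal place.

The two most frequent reciprocal classes, h p w+ and h+ p+ w, are the parental types, so the F1 was h p w+ / h+ p+ w.
The two rarest classes, h p w and h+ p+ w+, are the double crossovers. Comparing them with the parentals, only the w allele has switched, so w is the middle locus and the order is p – w – h.
Crossovers in the p–w interval produce the single-crossover classes h p+ w+ and h+ p w (112 + 84 = 196) plus the double crossovers (44).
RF(p–w) = (196 + 44) / 1200 = 240/1200 = 0.2000 → 20.0 m.u.

20.0 m.u.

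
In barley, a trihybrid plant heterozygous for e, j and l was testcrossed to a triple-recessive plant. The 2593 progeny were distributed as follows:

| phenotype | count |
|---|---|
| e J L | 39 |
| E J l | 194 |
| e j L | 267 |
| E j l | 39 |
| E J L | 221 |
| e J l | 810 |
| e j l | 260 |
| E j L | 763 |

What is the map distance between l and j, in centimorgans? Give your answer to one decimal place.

The two most frequent reciprocal classes, e J l and E j L, are the parental types, so the F1 was e J l / E j L.
The two rarest classes, e J L and E j l, are the double crossovers. Comparing them with the parentals, only the l allele has switched, so l is the middle locus and the order is j – l – e.
Crossovers in the j–l interval produce the single-crossover classes e j l and E J L (260 + 221 = 481) plus the double crossovers (78).
RF(j–l) = (481 + 78) / 2593 = 559/2593 = 0.2156 → 21.6 centimorgans.

21.6 centimorgans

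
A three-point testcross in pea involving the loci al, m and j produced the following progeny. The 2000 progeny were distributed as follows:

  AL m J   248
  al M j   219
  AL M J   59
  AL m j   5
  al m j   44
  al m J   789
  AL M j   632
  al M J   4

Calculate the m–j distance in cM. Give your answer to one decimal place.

5.6 cM

The two most frequent reciprocal classes, al m J and AL M j, are the parental types, so the F1 was al m J / AL M j.
The two rarest classes, al M J and AL m j, are the double crossovers. Comparing them with the parentals, only the m allele has switched, so m is the middle locus and the order is j – m – al.
Crossovers in the j–m interval produce the single-crossover classes al m j and AL M J (44 + 59 = 103) plus the double crossovers (9).
RF(j–m) = (103 + 9) / 2000 = 112/2000 = 0.0560 → 5.6 cM.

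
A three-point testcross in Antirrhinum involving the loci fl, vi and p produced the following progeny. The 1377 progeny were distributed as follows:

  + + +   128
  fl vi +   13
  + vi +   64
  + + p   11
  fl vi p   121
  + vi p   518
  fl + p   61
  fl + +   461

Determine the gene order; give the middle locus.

vi

The two most frequent reciprocal classes, + vi p and fl + +, are the parental types, so the F1 was + vi p / fl + +.
The two rarest classes, + + p and fl vi +, are the double crossovers. Comparing them with the parentals, only the vi allele has switched, so vi is the middle locus and the order is fl – vi – p.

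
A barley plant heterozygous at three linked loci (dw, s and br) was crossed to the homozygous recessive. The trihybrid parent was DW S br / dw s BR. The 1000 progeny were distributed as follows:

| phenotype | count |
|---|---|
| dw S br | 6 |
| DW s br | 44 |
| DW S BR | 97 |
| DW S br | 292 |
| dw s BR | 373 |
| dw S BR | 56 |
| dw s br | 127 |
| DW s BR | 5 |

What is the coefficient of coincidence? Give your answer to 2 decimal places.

The two rarest classes, dw S br and DW s BR, are the double crossovers. Comparing them with the parentals, only the dw allele has switched, so dw is the middle locus and the order is br – dw – s.
br–dw: (224 + 11)/1000 = 0.2350; dw–s: (100 + 11)/1000 = 0.1110.
Expected DCO frequency = 0.2350 × 0.1110 ≈ 0.02609; observed = 11/1000 ≈ 0.01100.
Coefficient of coincidence = 0.01100/0.02609 ≈ 0.42.

0.42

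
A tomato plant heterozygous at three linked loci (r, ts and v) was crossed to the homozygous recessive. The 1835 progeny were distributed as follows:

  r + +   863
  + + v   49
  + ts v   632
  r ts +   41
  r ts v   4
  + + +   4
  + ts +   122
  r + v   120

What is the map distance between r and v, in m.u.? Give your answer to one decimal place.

13.6 m.u.

The two most frequent reciprocal classes, + ts v and r + +, are the parental types, so the F1 was + ts v / r + +.
The two rarest classes, r ts v and + + +, are the double crossovers. Comparing them with the parentals, only the r allele has switched, so r is the middle locus and the order is ts – r – v.
Crossovers in the r–v interval produce the single-crossover classes + ts + and r + v (122 + 120 = 242) plus the double crossovers (8).
RF(r–v) = (242 + 8) / 1835 = 250/1835 = 0.1362 → 13.6 m.u.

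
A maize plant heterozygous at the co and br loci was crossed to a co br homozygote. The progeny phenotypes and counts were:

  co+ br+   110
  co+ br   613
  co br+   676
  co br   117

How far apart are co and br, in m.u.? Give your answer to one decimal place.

The two most frequent classes, co+ br (613) and co br+ (676), are the parental types, so the F1 was co+ br / co br+.
The recombinant classes are co+ br+ and co br: 110 + 117 = 227.
Recombination frequency = 227/1516 = 0.1497 ≈ 15.0%, i.e. 15.0 m.u.

15.0 m.u.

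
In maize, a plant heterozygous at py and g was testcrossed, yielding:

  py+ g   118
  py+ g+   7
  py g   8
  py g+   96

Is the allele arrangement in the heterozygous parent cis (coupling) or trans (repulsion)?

The two most frequent classes are py+ g (118) and py g+ (96); these are the parental (non-recombinant) types.
So the F1 carried py+ g on one chromosome and py g+ on the other — the recessive alleles are on opposite chromosomes (trans / repulsion).

trans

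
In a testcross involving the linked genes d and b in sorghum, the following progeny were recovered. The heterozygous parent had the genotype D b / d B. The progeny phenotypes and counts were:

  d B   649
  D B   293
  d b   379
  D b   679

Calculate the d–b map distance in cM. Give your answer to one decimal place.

33.6 cM

The recombinant classes are D B and d b: 293 + 379 = 672.
Recombination frequency = 672/2000 = 0.3360 ≈ 33.6%, i.e. 33.6 cM.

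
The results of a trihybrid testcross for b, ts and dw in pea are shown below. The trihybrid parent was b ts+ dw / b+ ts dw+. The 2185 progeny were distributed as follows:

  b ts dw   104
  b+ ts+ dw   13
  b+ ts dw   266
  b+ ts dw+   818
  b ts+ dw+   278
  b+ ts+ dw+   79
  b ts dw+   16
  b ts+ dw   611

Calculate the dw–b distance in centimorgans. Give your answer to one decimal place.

The two rarest classes, b+ ts+ dw and b ts dw+, are the double crossovers. Comparing them with the parentals, only the b allele has switched, so b is the middle locus and the order is ts – b – dw.
Crossovers in the b–dw interval produce the single-crossover classes b ts+ dw+ and b+ ts dw (278 + 266 = 544) plus the double crossovers (29).
RF(b–dw) = (544 + 29) / 2185 = 573/2185 = 0.2622 → 26.2 centimorgans.

26.2 centimorgans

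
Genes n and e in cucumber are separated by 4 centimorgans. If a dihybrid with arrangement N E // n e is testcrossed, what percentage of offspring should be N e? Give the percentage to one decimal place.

2.0%

A map distance of 4 centimorgans corresponds to a recombination frequency of 0.040.
The F1 is N E / n e, so N e is a recombinant gamete class with expected frequency r/2 = 0.040/2 = 0.0200.
That is 0.0200 = 2.0% of the progeny.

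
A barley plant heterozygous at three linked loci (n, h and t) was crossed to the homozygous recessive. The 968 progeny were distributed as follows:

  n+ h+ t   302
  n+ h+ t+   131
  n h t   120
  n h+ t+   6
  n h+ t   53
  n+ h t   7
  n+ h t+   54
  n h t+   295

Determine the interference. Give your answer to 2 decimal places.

The two most frequent reciprocal classes, n+ h+ t and n h t+, are the parental types, so the F1 was n+ h+ t / n h t+.
The two rarest classes, n+ h t and n h+ t+, are the double crossovers. Comparing them with the parentals, only the h allele has switched, so h is the middle locus and the order is n – h – t.
n–h: (107 + 13)/968 = 0.1240; h–t: (251 + 13)/968 = 0.2727.
Expected DCO frequency = 0.1240 × 0.2727 ≈ 0.03381; observed = 13/968 ≈ 0.01343.
Coefficient of coincidence = 0.01343/0.03381 ≈ 0.40; interference = 1 − 0.40 = 0.60.

0.60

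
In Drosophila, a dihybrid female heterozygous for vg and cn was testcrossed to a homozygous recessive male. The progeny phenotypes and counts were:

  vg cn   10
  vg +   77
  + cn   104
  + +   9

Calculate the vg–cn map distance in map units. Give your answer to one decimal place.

9.5 map units

The two most frequent classes, + cn (104) and vg + (77), are the parental types, so the F1 was + cn / vg +.
The recombinant classes are + + and vg cn: 9 + 10 = 19.
Recombination frequency = 19/200 = 0.0950 ≈ 9.5%, i.e. 9.5 map units.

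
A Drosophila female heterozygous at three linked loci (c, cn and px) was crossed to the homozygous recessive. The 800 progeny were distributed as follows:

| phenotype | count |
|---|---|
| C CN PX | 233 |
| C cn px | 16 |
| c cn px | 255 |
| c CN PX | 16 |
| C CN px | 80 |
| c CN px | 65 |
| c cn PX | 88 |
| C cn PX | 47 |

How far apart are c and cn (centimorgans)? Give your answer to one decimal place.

18.0 centimorgans

The two most frequent reciprocal classes, C CN PX and c cn px, are the parental types, so the F1 was C CN PX / c cn px.
The two rarest classes, c CN PX and C cn px, are the double crossovers. Comparing them with the parentals, only the c allele has switched, so c is the middle locus and the order is cn – c – px.
Crossovers in the cn–c interval produce the single-crossover classes C cn PX and c CN px (47 + 65 = 112) plus the double crossovers (32).
RF(cn–c) = (112 + 32) / 800 = 144/800 = 0.1800 → 18.0 centimorgans.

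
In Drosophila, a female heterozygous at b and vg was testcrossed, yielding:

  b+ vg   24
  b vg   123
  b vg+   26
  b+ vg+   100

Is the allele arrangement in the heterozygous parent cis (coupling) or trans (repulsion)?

cis

The two most frequent classes are b+ vg+ (100) and b vg (123); these are the parental (non-recombinant) types.
So the F1 carried b+ vg+ on one chromosome and b vg on the other — the recessive alleles are on the same chromosome (cis / coupling).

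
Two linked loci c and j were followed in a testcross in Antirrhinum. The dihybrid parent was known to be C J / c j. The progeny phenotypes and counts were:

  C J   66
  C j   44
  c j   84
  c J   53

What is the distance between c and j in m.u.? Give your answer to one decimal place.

39.3 m.u.

The recombinant classes are C j and c J: 44 + 53 = 97.
Recombination frequency = 97/247 = 0.3927 ≈ 39.3%, i.e. 39.3 m.u.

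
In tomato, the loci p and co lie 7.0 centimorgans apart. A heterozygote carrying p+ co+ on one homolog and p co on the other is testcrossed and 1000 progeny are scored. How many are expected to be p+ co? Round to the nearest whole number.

35

A map distance of 7.0 centimorgans corresponds to a recombination frequency of 0.070.
The F1 is p+ co+ / p co, so p+ co is a recombinant gamete class with expected frequency r/2 = 0.070/2 = 0.0350.
Expected number = 0.0350 × 1000 = 35.00 ≈ 35.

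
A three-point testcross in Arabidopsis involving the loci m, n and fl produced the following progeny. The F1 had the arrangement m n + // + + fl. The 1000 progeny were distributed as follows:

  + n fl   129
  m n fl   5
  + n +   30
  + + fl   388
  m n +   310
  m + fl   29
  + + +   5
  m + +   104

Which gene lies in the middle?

The two rarest classes, m n fl and + + +, are the double crossovers. Comparing them with the parentals, only the fl allele has switched, so fl is the middle locus and the order is m – fl – n.

fl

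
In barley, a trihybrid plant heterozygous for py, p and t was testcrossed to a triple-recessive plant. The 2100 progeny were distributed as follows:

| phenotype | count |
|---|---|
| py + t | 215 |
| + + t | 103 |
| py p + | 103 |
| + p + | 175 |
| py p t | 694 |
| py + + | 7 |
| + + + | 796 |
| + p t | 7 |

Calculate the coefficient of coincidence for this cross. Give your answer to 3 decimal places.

0.331

The two most frequent reciprocal classes, + + + and py p t, are the parental types, so the F1 was + + + / py p t.
The two rarest classes, py + + and + p t, are the double crossovers. Comparing them with the parentals, only the py allele has switched, so py is the middle locus and the order is p – py – t.
p–py: (390 + 14)/2100 = 0.1924; py–t: (206 + 14)/2100 = 0.1048.
Expected DCO frequency = 0.1924 × 0.1048 ≈ 0.02016; observed = 14/2100 ≈ 0.00667.
Coefficient of coincidence = 0.00667/0.02016 ≈ 0.331.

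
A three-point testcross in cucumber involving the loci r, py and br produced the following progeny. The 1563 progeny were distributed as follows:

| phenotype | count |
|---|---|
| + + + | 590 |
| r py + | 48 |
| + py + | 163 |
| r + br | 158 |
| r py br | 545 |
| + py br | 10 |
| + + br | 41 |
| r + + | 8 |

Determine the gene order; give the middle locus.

The two most frequent reciprocal classes, + + + and r py br, are the parental types, so the F1 was + + + / r py br.
The two rarest classes, r + + and + py br, are the double crossovers. Comparing them with the parentals, only the r allele has switched, so r is the middle locus and the order is py – r – br.

r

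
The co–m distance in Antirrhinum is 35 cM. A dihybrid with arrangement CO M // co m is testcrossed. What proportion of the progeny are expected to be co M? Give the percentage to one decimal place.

A map distance of 35 cM corresponds to a recombination frequency of 0.350.
The F1 is CO M / co m, so co M is a recombinant gamete class with expected frequency r/2 = 0.350/2 = 0.1750.
That is 0.1750 = 17.5% of the progeny.

17.5%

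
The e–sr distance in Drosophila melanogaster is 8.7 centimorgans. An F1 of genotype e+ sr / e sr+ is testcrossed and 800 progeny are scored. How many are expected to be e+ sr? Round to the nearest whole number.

365

A map distance of 8.7 centimorgans corresponds to a recombination frequency of 0.087.
The F1 is e+ sr / e sr+, so e+ sr is a parental gamete class with expected frequency (1 − r)/2 = 0.913/2 = 0.4565.
Expected number = 0.4565 × 800 = 365.20 ≈ 365.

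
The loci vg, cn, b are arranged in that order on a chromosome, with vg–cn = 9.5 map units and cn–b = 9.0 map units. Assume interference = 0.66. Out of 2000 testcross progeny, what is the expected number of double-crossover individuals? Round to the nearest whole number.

6

Map distances give recombination frequencies of 0.095 and 0.090 for the two intervals.
With interference 0.66 (so coincidence = 0.34), expected double-crossover frequency = 0.095 × 0.090 × 0.34 = 0.00291.
Expected number = 0.00291 × 2000 = 5.81 ≈ 6.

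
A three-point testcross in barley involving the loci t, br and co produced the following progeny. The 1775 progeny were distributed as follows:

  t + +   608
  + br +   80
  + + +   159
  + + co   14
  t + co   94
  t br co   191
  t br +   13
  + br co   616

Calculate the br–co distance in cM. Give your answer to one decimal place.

11.3 cM

The two most frequent reciprocal classes, + br co and t + +, are the parental types, so the F1 was + br co / t + +.
The two rarest classes, + + co and t br +, are the double crossovers. Comparing them with the parentals, only the br allele has switched, so br is the middle locus and the order is co – br – t.
Crossovers in the co–br interval produce the single-crossover classes + br + and t + co (80 + 94 = 174) plus the double crossovers (27).
RF(co–br) = (174 + 27) / 1775 = 201/1775 = 0.1132 → 11.3 cM.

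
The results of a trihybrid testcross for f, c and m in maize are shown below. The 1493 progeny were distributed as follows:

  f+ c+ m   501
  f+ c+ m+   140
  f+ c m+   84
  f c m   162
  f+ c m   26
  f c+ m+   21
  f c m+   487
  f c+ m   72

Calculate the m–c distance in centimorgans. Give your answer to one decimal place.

The two most frequent reciprocal classes, f c m+ and f+ c+ m, are the parental types, so the F1 was f c m+ / f+ c+ m.
The two rarest classes, f c+ m+ and f+ c m, are the double crossovers. Comparing them with the parentals, only the c allele has switched, so c is the middle locus and the order is m – c – f.
Crossovers in the m–c interval produce the single-crossover classes f c m and f+ c+ m+ (162 + 140 = 302) plus the double crossovers (47).
RF(m–c) = (302 + 47) / 1493 = 349/1493 = 0.2338 → 23.4 centimorgans.

23.4 centimorgans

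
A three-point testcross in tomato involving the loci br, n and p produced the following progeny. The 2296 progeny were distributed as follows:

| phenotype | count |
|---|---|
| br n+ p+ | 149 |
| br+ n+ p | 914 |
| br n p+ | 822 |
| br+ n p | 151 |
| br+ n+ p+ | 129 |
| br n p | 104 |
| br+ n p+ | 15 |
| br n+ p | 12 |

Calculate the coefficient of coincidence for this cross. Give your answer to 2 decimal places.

The two most frequent reciprocal classes, br n p+ and br+ n+ p, are the parental types, so the F1 was br n p+ / br+ n+ p.
The two rarest classes, br+ n p+ and br n+ p, are the double crossovers. Comparing them with the parentals, only the br allele has switched, so br is the middle locus and the order is p – br – n.
p–br: (233 + 27)/2296 = 0.1132; br–n: (300 + 27)/2296 = 0.1424.
Expected DCO frequency = 0.1132 × 0.1424 ≈ 0.01612; observed = 27/2296 ≈ 0.01176.
Coefficient of coincidence = 0.01176/0.01612 ≈ 0.73.

0.73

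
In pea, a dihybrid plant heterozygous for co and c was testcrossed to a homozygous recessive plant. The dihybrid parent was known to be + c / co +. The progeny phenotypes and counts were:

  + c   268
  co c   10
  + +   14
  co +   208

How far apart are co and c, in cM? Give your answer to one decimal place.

The recombinant classes are + + and co c: 14 + 10 = 24.
Recombination frequency = 24/500 = 0.0480 ≈ 4.8%, i.e. 4.8 cM.

4.8 cM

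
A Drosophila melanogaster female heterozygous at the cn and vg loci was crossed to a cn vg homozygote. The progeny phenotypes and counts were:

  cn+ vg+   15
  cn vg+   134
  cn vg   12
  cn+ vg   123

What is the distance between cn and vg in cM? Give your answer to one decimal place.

9.5 cM

The two most frequent classes, cn+ vg (123) and cn vg+ (134), are the parental types, so the F1 was cn+ vg / cn vg+.
The recombinant classes are cn+ vg+ and cn vg: 15 + 12 = 27.
Recombination frequency = 27/284 = 0.0951 ≈ 9.5%, i.e. 9.5 cM.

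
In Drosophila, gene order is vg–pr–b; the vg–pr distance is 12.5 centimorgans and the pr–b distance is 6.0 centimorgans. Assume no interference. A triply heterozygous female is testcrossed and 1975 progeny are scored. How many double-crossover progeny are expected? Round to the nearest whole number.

Map distances give recombination frequencies of 0.125 and 0.060 for the two intervals.
With no interference, expected double-crossover frequency = 0.125 × 0.060 = 0.00750.
Expected number = 0.00750 × 1975 = 14.81 ≈ 15.

15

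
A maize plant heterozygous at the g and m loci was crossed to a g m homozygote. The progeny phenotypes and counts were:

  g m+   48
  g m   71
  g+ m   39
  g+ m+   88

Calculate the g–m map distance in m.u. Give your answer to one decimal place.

The two most frequent classes, g+ m+ (88) and g m (71), are the parental types, so the F1 was g+ m+ / g m.
The recombinant classes are g+ m and g m+: 39 + 48 = 87.
Recombination frequency = 87/246 = 0.3537 ≈ 35.4%, i.e. 35.4 m.u.

35.4 m.u.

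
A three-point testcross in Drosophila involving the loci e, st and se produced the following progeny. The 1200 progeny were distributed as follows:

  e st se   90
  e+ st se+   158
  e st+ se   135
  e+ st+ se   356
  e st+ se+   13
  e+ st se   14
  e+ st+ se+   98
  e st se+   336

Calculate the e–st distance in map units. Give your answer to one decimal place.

26.7 map units

The two most frequent reciprocal classes, e+ st+ se and e st se+, are the parental types, so the F1 was e+ st+ se / e st se+.
The two rarest classes, e+ st se and e st+ se+, are the double crossovers. Comparing them with the parentals, only the st allele has switched, so st is the middle locus and the order is se – st – e.
Crossovers in the st–e interval produce the single-crossover classes e st+ se and e+ st se+ (135 + 158 = 293) plus the double crossovers (27).
RF(st–e) = (293 + 27) / 1200 = 320/1200 = 0.2667 → 26.7 map units.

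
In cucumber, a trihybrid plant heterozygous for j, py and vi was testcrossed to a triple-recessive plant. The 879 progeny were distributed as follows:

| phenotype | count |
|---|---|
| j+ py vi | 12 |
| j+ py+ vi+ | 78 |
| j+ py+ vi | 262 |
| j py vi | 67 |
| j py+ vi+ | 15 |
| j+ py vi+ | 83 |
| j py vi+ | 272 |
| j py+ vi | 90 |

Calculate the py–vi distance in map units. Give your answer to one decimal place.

19.6 map units

The two most frequent reciprocal classes, j py vi+ and j+ py+ vi, are the parental types, so the F1 was j py vi+ / j+ py+ vi.
The two rarest classes, j py+ vi+ and j+ py vi, are the double crossovers. Comparing them with the parentals, only the py allele has switched, so py is the middle locus and the order is j – py – vi.
Crossovers in the py–vi interval produce the single-crossover classes j py vi and j+ py+ vi+ (67 + 78 = 145) plus the double crossovers (27).
RF(py–vi) = (145 + 27) / 879 = 172/879 = 0.1957 → 19.6 map units.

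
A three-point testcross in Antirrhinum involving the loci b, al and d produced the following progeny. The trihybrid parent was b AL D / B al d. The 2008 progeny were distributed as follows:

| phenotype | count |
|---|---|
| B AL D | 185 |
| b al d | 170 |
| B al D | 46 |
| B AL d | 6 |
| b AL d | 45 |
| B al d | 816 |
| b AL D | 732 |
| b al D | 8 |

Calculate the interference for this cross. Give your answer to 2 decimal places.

The two rarest classes, b al D and B AL d, are the double crossovers. Comparing them with the parentals, only the al allele has switched, so al is the middle locus and the order is b – al – d.
b–al: (355 + 14)/2008 = 0.1838; al–d: (91 + 14)/2008 = 0.0523.
Expected DCO frequency = 0.1838 × 0.0523 ≈ 0.00961; observed = 14/2008 ≈ 0.00697.
Coefficient of coincidence = 0.00697/0.00961 ≈ 0.73; interference = 1 − 0.73 = 0.27.

0.27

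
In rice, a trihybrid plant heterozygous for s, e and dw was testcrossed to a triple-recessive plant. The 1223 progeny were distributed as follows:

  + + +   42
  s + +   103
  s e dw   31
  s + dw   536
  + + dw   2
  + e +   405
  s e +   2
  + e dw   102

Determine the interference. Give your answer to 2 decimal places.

The two most frequent reciprocal classes, s + dw and + e +, are the parental types, so the F1 was s + dw / + e +.
The two rarest classes, + + dw and s e +, are the double crossovers. Comparing them with the parentals, only the s allele has switched, so s is the middle locus and the order is e – s – dw.
e–s: (73 + 4)/1223 = 0.0630; s–dw: (205 + 4)/1223 = 0.1709.
Expected DCO frequency = 0.0630 × 0.1709 ≈ 0.01077; observed = 4/1223 ≈ 0.00327.
Coefficient of coincidence = 0.00327/0.01077 ≈ 0.30; interference = 1 − 0.30 = 0.70.

0.70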